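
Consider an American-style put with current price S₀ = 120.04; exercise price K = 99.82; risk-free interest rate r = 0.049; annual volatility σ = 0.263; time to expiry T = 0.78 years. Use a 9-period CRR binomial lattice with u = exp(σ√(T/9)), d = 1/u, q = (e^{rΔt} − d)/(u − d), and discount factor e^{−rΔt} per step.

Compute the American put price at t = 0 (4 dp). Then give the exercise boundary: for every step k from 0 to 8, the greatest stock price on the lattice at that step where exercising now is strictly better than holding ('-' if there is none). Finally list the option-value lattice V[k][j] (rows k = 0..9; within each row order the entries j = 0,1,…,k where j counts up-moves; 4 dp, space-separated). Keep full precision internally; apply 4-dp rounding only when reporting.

price = 2.4452
boundary = - - - - - 81.5079 75.4352 81.5079 88.0694
tree:
2.4452
3.8647 1.0914
5.9701 1.8589 0.3576
8.9766 3.1095 0.6637 0.0644
13.0700 5.0890 1.2193 0.1314 0.0000
18.3121 8.1047 2.2122 0.2683 0.0000 0.0000
24.3848 12.4659 3.9506 0.5477 0.0000 0.0000 0.0000
30.0050 18.3121 6.9106 1.1182 0.0000 0.0000 0.0000 0.0000
35.2064 24.3848 11.7506 2.2830 0.0000 0.0000 0.0000 0.0000 0.0000
40.0204 30.0050 18.3121 4.6609 0.0000 0.0000 0.0000 0.0000 0.0000 0.0000

Δt=0.08667  u=1.08050  d=0.92550  q=0.50811  discount=0.99576
step 9 (expiry): payoffs max(K−S,0) = 40.0204 30.0050 18.3121 4.6609 0.0000 0.0000 0.0000 0.0000 0.0000 0.0000
step 8: (k=8,j=0): S=64.6136, (K−S)⁺=35.2064, hold=34.7834 ⇒ V=35.2064 exercise | (k=8,j=1): S=75.4352, (K−S)⁺=24.3848, hold=23.9618 ⇒ V=24.3848 exercise | (k=8,j=2): S=88.0694, (K−S)⁺=11.7506, hold=11.3276 ⇒ V=11.7506 exercise | (k=8,j=3): S=102.8195, (K−S)⁺=0.0000, hold=2.2830 ⇒ V=2.2830 continue | (k=8,j=4): S=120.0400, (K−S)⁺=0.0000, hold=0.0000 ⇒ V=0.0000 continue | (k=8,j=5): S=140.1447, (K−S)⁺=0.0000, hold=0.0000 ⇒ V=0.0000 continue | (k=8,j=6): S=163.6165, (K−S)⁺=0.0000, hold=0.0000 ⇒ V=0.0000 continue | (k=8,j=7): S=191.0195, (K−S)⁺=0.0000, hold=0.0000 ⇒ V=0.0000 continue | (k=8,j=8): S=223.0121, (K−S)⁺=0.0000, hold=0.0000 ⇒ V=0.0000 continue  boundary S*=88.0694
step 7: (k=7,j=0): S=69.8150, (K−S)⁺=30.0050, hold=29.5820 ⇒ V=30.0050 exercise | (k=7,j=1): S=81.5079, (K−S)⁺=18.3121, hold=17.8891 ⇒ V=18.3121 exercise | (k=7,j=2): S=95.1591, (K−S)⁺=4.6609, hold=6.9106 ⇒ V=6.9106 continue | (k=7,j=3): S=111.0966, (K−S)⁺=0.0000, hold=1.1182 ⇒ V=1.1182 continue | (k=7,j=4): S=129.7034, (K−S)⁺=0.0000, hold=0.0000 ⇒ V=0.0000 continue | (k=7,j=5): S=151.4265, (K−S)⁺=0.0000, hold=0.0000 ⇒ V=0.0000 continue | (k=7,j=6): S=176.7879, (K−S)⁺=0.0000, hold=0.0000 ⇒ V=0.0000 continue | (k=7,j=7): S=206.3968, (K−S)⁺=0.0000, hold=0.0000 ⇒ V=0.0000 continue  boundary S*=81.5079
step 6: (k=6,j=0): S=75.4352, (K−S)⁺=24.3848, hold=23.9618 ⇒ V=24.3848 exercise | (k=6,j=1): S=88.0694, (K−S)⁺=11.7506, hold=12.4659 ⇒ V=12.4659 continue | (k=6,j=2): S=102.8195, (K−S)⁺=0.0000, hold=3.9506 ⇒ V=3.9506 continue | (k=6,j=3): S=120.0400, (K−S)⁺=0.0000, hold=0.5477 ⇒ V=0.5477 continue | (k=6,j=4): S=140.1447, (K−S)⁺=0.0000, hold=0.0000 ⇒ V=0.0000 continue | (k=6,j=5): S=163.6165, (K−S)⁺=0.0000, hold=0.0000 ⇒ V=0.0000 continue | (k=6,j=6): S=191.0195, (K−S)⁺=0.0000, hold=0.0000 ⇒ V=0.0000 continue  boundary S*=75.4352
step 5: (k=5,j=0): S=81.5079, (K−S)⁺=18.3121, hold=18.2510 ⇒ V=18.3121 exercise | (k=5,j=1): S=95.1591, (K−S)⁺=4.6609, hold=8.1047 ⇒ V=8.1047 continue | (k=5,j=2): S=111.0966, (K−S)⁺=0.0000, hold=2.2122 ⇒ V=2.2122 continue | (k=5,j=3): S=129.7034, (K−S)⁺=0.0000, hold=0.2683 ⇒ V=0.2683 continue | (k=5,j=4): S=151.4265, (K−S)⁺=0.0000, hold=0.0000 ⇒ V=0.0000 continue | (k=5,j=5): S=176.7879, (K−S)⁺=0.0000, hold=0.0000 ⇒ V=0.0000 continue  boundary S*=81.5079
step 4: (k=4,j=0): S=88.0694, (K−S)⁺=11.7506, hold=13.0700 ⇒ V=13.0700 continue | (k=4,j=1): S=102.8195, (K−S)⁺=0.0000, hold=5.0890 ⇒ V=5.0890 continue | (k=4,j=2): S=120.0400, (K−S)⁺=0.0000, hold=1.2193 ⇒ V=1.2193 continue | (k=4,j=3): S=140.1447, (K−S)⁺=0.0000, hold=0.1314 ⇒ V=0.1314 continue | (k=4,j=4): S=163.6165, (K−S)⁺=0.0000, hold=0.0000 ⇒ V=0.0000 continue  boundary S*=-
step 3: (k=3,j=0): S=95.1591, (K−S)⁺=4.6609, hold=8.9766 ⇒ V=8.9766 continue | (k=3,j=1): S=111.0966, (K−S)⁺=0.0000, hold=3.1095 ⇒ V=3.1095 continue | (k=3,j=2): S=129.7034, (K−S)⁺=0.0000, hold=0.6637 ⇒ V=0.6637 continue | (k=3,j=3): S=151.4265, (K−S)⁺=0.0000, hold=0.0644 ⇒ V=0.0644 continue  boundary S*=-
step 2: (k=2,j=0): S=102.8195, (K−S)⁺=0.0000, hold=5.9701 ⇒ V=5.9701 continue | (k=2,j=1): S=120.0400, (K−S)⁺=0.0000, hold=1.8589 ⇒ V=1.8589 continue | (k=2,j=2): S=140.1447, (K−S)⁺=0.0000, hold=0.3576 ⇒ V=0.3576 continue  boundary S*=-
step 1: (k=1,j=0): S=111.0966, (K−S)⁺=0.0000, hold=3.8647 ⇒ V=3.8647 continue | (k=1,j=1): S=129.7034, (K−S)⁺=0.0000, hold=1.0914 ⇒ V=1.0914 continue  boundary S*=-
step 0: (k=0,j=0): S=120.0400, (K−S)⁺=0.0000, hold=2.4452 ⇒ V=2.4452 continue  boundary S*=-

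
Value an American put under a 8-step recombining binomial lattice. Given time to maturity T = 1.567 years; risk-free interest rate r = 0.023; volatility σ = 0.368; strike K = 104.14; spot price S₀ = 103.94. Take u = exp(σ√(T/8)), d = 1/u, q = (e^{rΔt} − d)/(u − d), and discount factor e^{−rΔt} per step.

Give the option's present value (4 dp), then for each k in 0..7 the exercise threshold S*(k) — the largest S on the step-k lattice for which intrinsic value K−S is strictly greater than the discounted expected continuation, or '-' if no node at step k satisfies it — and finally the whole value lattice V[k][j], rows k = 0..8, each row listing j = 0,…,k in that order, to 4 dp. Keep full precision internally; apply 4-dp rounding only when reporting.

params: Δt=0.19587 u=1.17688 d=0.84970 q=0.47317 e^(-rΔt)=0.99551
t_8 payoffs: 75.8964 65.0212 49.9585 29.0958 0.2000 0.0000 0.0000 0.0000 0.0000
t_7: node(7,0) S=33.2393 payoff=70.9007 vs cont=70.4326 → 70.9007 [stop]  node(7,1) S=46.0382 payoff=58.1018 vs cont=57.6337 → 58.1018 [stop]  node(7,2) S=63.7652 payoff=40.3748 vs cont=39.9067 → 40.3748 [stop]  node(7,3) S=88.3181 payoff=15.8219 vs cont=15.3538 → 15.8219 [stop]  node(7,4) S=122.3251 payoff=0.0000 vs cont=0.1049 → 0.1049 [wait]  node(7,5) S=169.4266 payoff=0.0000 vs cont=0.0000 → 0.0000 [wait]  node(7,6) S=234.6645 payoff=0.0000 vs cont=0.0000 → 0.0000 [wait]  node(7,7) S=325.0223 payoff=0.0000 vs cont=0.0000 → 0.0000 [wait]  ⇒ S*(7)=88.3181
t_6: node(6,0) S=39.1188 payoff=65.0212 vs cont=64.5531 → 65.0212 [stop]  node(6,1) S=54.1815 payoff=49.9585 vs cont=49.4904 → 49.9585 [stop]  node(6,2) S=75.0442 payoff=29.0958 vs cont=28.6277 → 29.0958 [stop]  node(6,3) S=103.9400 payoff=0.2000 vs cont=8.3473 → 8.3473 [wait]  node(6,4) S=143.9622 payoff=0.0000 vs cont=0.0550 → 0.0550 [wait]  node(6,5) S=199.3951 payoff=0.0000 vs cont=0.0000 → 0.0000 [wait]  node(6,6) S=276.1724 payoff=0.0000 vs cont=0.0000 → 0.0000 [wait]  ⇒ S*(6)=75.0442
t_5: node(5,0) S=46.0382 payoff=58.1018 vs cont=57.6337 → 58.1018 [stop]  node(5,1) S=63.7652 payoff=40.3748 vs cont=39.9067 → 40.3748 [stop]  node(5,2) S=88.3181 payoff=15.8219 vs cont=19.1915 → 19.1915 [wait]  node(5,3) S=122.3251 payoff=0.0000 vs cont=4.4037 → 4.4037 [wait]  node(5,4) S=169.4266 payoff=0.0000 vs cont=0.0289 → 0.0289 [wait]  node(5,5) S=234.6645 payoff=0.0000 vs cont=0.0000 → 0.0000 [wait]  ⇒ S*(5)=63.7652
t_4: node(4,0) S=54.1815 payoff=49.9585 vs cont=49.4904 → 49.9585 [stop]  node(4,1) S=75.0442 payoff=29.0958 vs cont=30.2150 → 30.2150 [wait]  node(4,2) S=103.9400 payoff=0.2000 vs cont=12.1395 → 12.1395 [wait]  node(4,3) S=143.9622 payoff=0.0000 vs cont=2.3232 → 2.3232 [wait]  node(4,4) S=199.3951 payoff=0.0000 vs cont=0.0151 → 0.0151 [wait]  ⇒ S*(4)=54.1815
t_3: node(3,0) S=63.7652 payoff=40.3748 vs cont=40.4338 → 40.4338 [wait]  node(3,1) S=88.3181 payoff=15.8219 vs cont=21.5648 → 21.5648 [wait]  node(3,2) S=122.3251 payoff=0.0000 vs cont=7.4610 → 7.4610 [wait]  node(3,3) S=169.4266 payoff=0.0000 vs cont=1.2255 → 1.2255 [wait]  ⇒ S*(3)=-
t_2: node(2,0) S=75.0442 payoff=29.0958 vs cont=31.3639 → 31.3639 [wait]  node(2,1) S=103.9400 payoff=0.2000 vs cont=14.8243 → 14.8243 [wait]  node(2,2) S=143.9622 payoff=0.0000 vs cont=4.4903 → 4.4903 [wait]  ⇒ S*(2)=-
t_1: node(1,0) S=88.3181 payoff=15.8219 vs cont=23.4320 → 23.4320 [wait]  node(1,1) S=122.3251 payoff=0.0000 vs cont=9.8899 → 9.8899 [wait]  ⇒ S*(1)=-
t_0: node(0,0) S=103.9400 payoff=0.2000 vs cont=16.9477 → 16.9477 [wait]  ⇒ S*(0)=-

price = 16.9477
boundary = - - - - 54.1815 63.7652 75.0442 88.3181
tree:
16.9477
23.4320 9.8899
31.3639 14.8243 4.4903
40.4338 21.5648 7.4610 1.2255
49.9585 30.2150 12.1395 2.3232 0.0151
58.1018 40.3748 19.1915 4.4037 0.0289 0.0000
65.0212 49.9585 29.0958 8.3473 0.0550 0.0000 0.0000
70.9007 58.1018 40.3748 15.8219 0.1049 0.0000 0.0000 0.0000
75.8964 65.0212 49.9585 29.0958 0.2000 0.0000 0.0000 0.0000 0.0000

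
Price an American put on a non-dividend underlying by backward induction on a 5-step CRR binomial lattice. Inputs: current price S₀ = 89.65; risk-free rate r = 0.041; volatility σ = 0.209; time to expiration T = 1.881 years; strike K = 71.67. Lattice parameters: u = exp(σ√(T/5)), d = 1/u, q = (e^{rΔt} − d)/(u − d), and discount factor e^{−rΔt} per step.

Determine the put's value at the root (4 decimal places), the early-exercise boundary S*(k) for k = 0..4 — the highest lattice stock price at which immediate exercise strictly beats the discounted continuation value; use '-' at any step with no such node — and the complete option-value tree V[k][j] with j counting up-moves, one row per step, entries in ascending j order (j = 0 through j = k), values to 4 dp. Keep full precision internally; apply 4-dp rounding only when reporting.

price = 1.8655
boundary = - - - - 53.6860
tree:
1.8655
3.4634 0.4946
6.2650 1.0653 0.0000
10.9216 2.2943 0.0000 0.0000
17.9840 4.9411 0.0000 0.0000 0.0000
24.4432 10.6414 0.0000 0.0000 0.0000 0.0000

params: Δt=0.37620 u=1.13677 d=0.87969 q=0.52846 e^(-rΔt)=0.98469
t_5 payoffs: 24.4432 10.6414 0.0000 0.0000 0.0000 0.0000
t_4: node(4,0) S=53.6860 payoff=17.9840 vs cont=16.8871 → 17.9840 [stop]  node(4,1) S=69.3754 payoff=2.2946 vs cont=4.9411 → 4.9411 [wait]  node(4,2) S=89.6500 payoff=0.0000 vs cont=0.0000 → 0.0000 [wait]  node(4,3) S=115.8498 payoff=0.0000 vs cont=0.0000 → 0.0000 [wait]  node(4,4) S=149.7062 payoff=0.0000 vs cont=0.0000 → 0.0000 [wait]  ⇒ S*(4)=53.6860
t_3: node(3,0) S=61.0286 payoff=10.6414 vs cont=10.9216 → 10.9216 [wait]  node(3,1) S=78.8638 payoff=0.0000 vs cont=2.2943 → 2.2943 [wait]  node(3,2) S=101.9114 payoff=0.0000 vs cont=0.0000 → 0.0000 [wait]  node(3,3) S=131.6945 payoff=0.0000 vs cont=0.0000 → 0.0000 [wait]  ⇒ S*(3)=-
t_2: node(2,0) S=69.3754 payoff=2.2946 vs cont=6.2650 → 6.2650 [wait]  node(2,1) S=89.6500 payoff=0.0000 vs cont=1.0653 → 1.0653 [wait]  node(2,2) S=115.8498 payoff=0.0000 vs cont=0.0000 → 0.0000 [wait]  ⇒ S*(2)=-
t_1: node(1,0) S=78.8638 payoff=0.0000 vs cont=3.4634 → 3.4634 [wait]  node(1,1) S=101.9114 payoff=0.0000 vs cont=0.4946 → 0.4946 [wait]  ⇒ S*(1)=-
t_0: node(0,0) S=89.6500 payoff=0.0000 vs cont=1.8655 → 1.8655 [wait]  ⇒ S*(0)=-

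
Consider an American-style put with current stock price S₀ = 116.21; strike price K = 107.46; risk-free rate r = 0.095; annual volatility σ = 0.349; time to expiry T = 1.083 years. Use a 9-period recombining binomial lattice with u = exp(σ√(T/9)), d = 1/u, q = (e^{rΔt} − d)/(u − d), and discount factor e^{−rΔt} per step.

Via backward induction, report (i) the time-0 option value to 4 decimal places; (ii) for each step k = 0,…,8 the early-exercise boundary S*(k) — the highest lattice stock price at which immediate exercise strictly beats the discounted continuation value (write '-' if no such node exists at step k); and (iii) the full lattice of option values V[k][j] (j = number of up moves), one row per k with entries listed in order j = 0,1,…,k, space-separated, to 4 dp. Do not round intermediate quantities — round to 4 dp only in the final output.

params: Δt=0.12033 u=1.12870 d=0.88598 q=0.51714 e^(-rΔt)=0.98863
t_9 payoffs: 68.3720 57.6635 44.0213 26.6416 4.5007 0.0000 0.0000 0.0000 0.0000 0.0000
t_8: node(8,0) S=44.1185 payoff=63.3415 vs cont=62.1200 → 63.3415 [stop]  node(8,1) S=56.2052 payoff=51.2548 vs cont=50.0334 → 51.2548 [stop]  node(8,2) S=71.6032 payoff=35.8568 vs cont=34.6354 → 35.8568 [stop]  node(8,3) S=91.2195 payoff=16.2405 vs cont=15.0190 → 16.2405 [stop]  node(8,4) S=116.2100 payoff=0.0000 vs cont=2.1485 → 2.1485 [wait]  node(8,5) S=148.0469 payoff=0.0000 vs cont=0.0000 → 0.0000 [wait]  node(8,6) S=188.6057 payoff=0.0000 vs cont=0.0000 → 0.0000 [wait]  node(8,7) S=240.2761 payoff=0.0000 vs cont=0.0000 → 0.0000 [wait]  node(8,8) S=306.1020 payoff=0.0000 vs cont=0.0000 → 0.0000 [wait]  ⇒ S*(8)=91.2195
t_7: node(7,0) S=49.7965 payoff=57.6635 vs cont=56.4421 → 57.6635 [stop]  node(7,1) S=63.4387 payoff=44.0213 vs cont=42.7998 → 44.0213 [stop]  node(7,2) S=80.8184 payoff=26.6416 vs cont=25.4202 → 26.6416 [stop]  node(7,3) S=102.9593 payoff=4.5007 vs cont=8.8512 → 8.8512 [wait]  node(7,4) S=131.1660 payoff=0.0000 vs cont=1.0256 → 1.0256 [wait]  node(7,5) S=167.1002 payoff=0.0000 vs cont=0.0000 → 0.0000 [wait]  node(7,6) S=212.8789 payoff=0.0000 vs cont=0.0000 → 0.0000 [wait]  node(7,7) S=271.1992 payoff=0.0000 vs cont=0.0000 → 0.0000 [wait]  ⇒ S*(7)=80.8184
t_6: node(6,0) S=56.2052 payoff=51.2548 vs cont=50.0334 → 51.2548 [stop]  node(6,1) S=71.6032 payoff=35.8568 vs cont=34.6354 → 35.8568 [stop]  node(6,2) S=91.2195 payoff=16.2405 vs cont=17.2433 → 17.2433 [wait]  node(6,3) S=116.2100 payoff=0.0000 vs cont=4.7497 → 4.7497 [wait]  node(6,4) S=148.0469 payoff=0.0000 vs cont=0.4896 → 0.4896 [wait]  node(6,5) S=188.6057 payoff=0.0000 vs cont=0.0000 → 0.0000 [wait]  node(6,6) S=240.2761 payoff=0.0000 vs cont=0.0000 → 0.0000 [wait]  ⇒ S*(6)=71.6032
t_5: node(5,0) S=63.4387 payoff=44.0213 vs cont=42.7998 → 44.0213 [stop]  node(5,1) S=80.8184 payoff=26.6416 vs cont=25.9329 → 26.6416 [stop]  node(5,2) S=102.9593 payoff=4.5007 vs cont=10.6598 → 10.6598 [wait]  node(5,3) S=131.1660 payoff=0.0000 vs cont=2.5177 → 2.5177 [wait]  node(5,4) S=167.1002 payoff=0.0000 vs cont=0.2337 → 0.2337 [wait]  node(5,5) S=212.8789 payoff=0.0000 vs cont=0.0000 → 0.0000 [wait]  ⇒ S*(5)=80.8184
t_4: node(4,0) S=71.6032 payoff=35.8568 vs cont=34.6354 → 35.8568 [stop]  node(4,1) S=91.2195 payoff=16.2405 vs cont=18.1679 → 18.1679 [wait]  node(4,2) S=116.2100 payoff=0.0000 vs cont=6.3759 → 6.3759 [wait]  node(4,3) S=148.0469 payoff=0.0000 vs cont=1.3214 → 1.3214 [wait]  node(4,4) S=188.6057 payoff=0.0000 vs cont=0.1116 → 0.1116 [wait]  ⇒ S*(4)=71.6032
t_3: node(3,0) S=80.8184 payoff=26.6416 vs cont=26.4056 → 26.6416 [stop]  node(3,1) S=102.9593 payoff=4.5007 vs cont=11.9326 → 11.9326 [wait]  node(3,2) S=131.1660 payoff=0.0000 vs cont=3.7192 → 3.7192 [wait]  node(3,3) S=167.1002 payoff=0.0000 vs cont=0.6878 → 0.6878 [wait]  ⇒ S*(3)=80.8184
t_2: node(2,0) S=91.2195 payoff=16.2405 vs cont=18.8187 → 18.8187 [wait]  node(2,1) S=116.2100 payoff=0.0000 vs cont=7.5978 → 7.5978 [wait]  node(2,2) S=148.0469 payoff=0.0000 vs cont=2.1271 → 2.1271 [wait]  ⇒ S*(2)=-
t_1: node(1,0) S=102.9593 payoff=4.5007 vs cont=12.8680 → 12.8680 [wait]  node(1,1) S=131.1660 payoff=0.0000 vs cont=4.7145 → 4.7145 [wait]  ⇒ S*(1)=-
t_0: node(0,0) S=116.2100 payoff=0.0000 vs cont=8.5532 → 8.5532 [wait]  ⇒ S*(0)=-

price = 8.5532
boundary = - - - 80.8184 71.6032 80.8184 71.6032 80.8184 91.2195
tree:
8.5532
12.8680 4.7145
18.8187 7.5978 2.1271
26.6416 11.9326 3.7192 0.6878
35.8568 18.1679 6.3759 1.3214 0.1116
44.0213 26.6416 10.6598 2.5177 0.2337 0.0000
51.2548 35.8568 17.2433 4.7497 0.4896 0.0000 0.0000
57.6635 44.0213 26.6416 8.8512 1.0256 0.0000 0.0000 0.0000
63.3415 51.2548 35.8568 16.2405 2.1485 0.0000 0.0000 0.0000 0.0000
68.3720 57.6635 44.0213 26.6416 4.5007 0.0000 0.0000 0.0000 0.0000 0.0000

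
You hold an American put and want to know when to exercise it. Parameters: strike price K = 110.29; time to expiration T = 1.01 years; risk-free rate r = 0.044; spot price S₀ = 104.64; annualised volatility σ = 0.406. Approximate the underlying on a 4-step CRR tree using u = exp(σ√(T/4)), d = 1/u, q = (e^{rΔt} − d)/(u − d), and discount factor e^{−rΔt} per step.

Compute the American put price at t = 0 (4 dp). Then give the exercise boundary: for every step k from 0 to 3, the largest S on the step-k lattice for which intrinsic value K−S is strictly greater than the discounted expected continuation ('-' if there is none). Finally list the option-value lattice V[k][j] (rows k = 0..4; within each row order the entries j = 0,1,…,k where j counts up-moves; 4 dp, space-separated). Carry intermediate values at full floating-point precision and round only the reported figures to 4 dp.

Δt=0.25250  u=1.22631  d=0.81545  q=0.47636  discount=0.98895
step 4 (expiry): payoffs max(K−S,0) = 64.0208 40.7083 5.6500 0.0000 0.0000
step 3: (k=3,j=0): S=56.7405, (K−S)⁺=53.5495, hold=52.3309 ⇒ V=53.5495 exercise | (k=3,j=1): S=85.3289, (K−S)⁺=24.9611, hold=23.7425 ⇒ V=24.9611 exercise | (k=3,j=2): S=128.3214, (K−S)⁺=0.0000, hold=2.9259 ⇒ V=2.9259 continue | (k=3,j=3): S=192.9755, (K−S)⁺=0.0000, hold=0.0000 ⇒ V=0.0000 continue  boundary S*=85.3289
step 2: (k=2,j=0): S=69.5817, (K−S)⁺=40.7083, hold=39.4898 ⇒ V=40.7083 exercise | (k=2,j=1): S=104.6400, (K−S)⁺=5.6500, hold=14.3045 ⇒ V=14.3045 continue | (k=2,j=2): S=157.3623, (K−S)⁺=0.0000, hold=1.5152 ⇒ V=1.5152 continue  boundary S*=69.5817
step 1: (k=1,j=0): S=85.3289, (K−S)⁺=24.9611, hold=27.8197 ⇒ V=27.8197 continue | (k=1,j=1): S=128.3214, (K−S)⁺=0.0000, hold=8.1214 ⇒ V=8.1214 continue  boundary S*=-
step 0: (k=0,j=0): S=104.6400, (K−S)⁺=5.6500, hold=18.2324 ⇒ V=18.2324 continue  boundary S*=-

price = 18.2324
boundary = - - 69.5817 85.3289
tree:
18.2324
27.8197 8.1214
40.7083 14.3045 1.5152
53.5495 24.9611 2.9259 0.0000
64.0208 40.7083 5.6500 0.0000 0.0000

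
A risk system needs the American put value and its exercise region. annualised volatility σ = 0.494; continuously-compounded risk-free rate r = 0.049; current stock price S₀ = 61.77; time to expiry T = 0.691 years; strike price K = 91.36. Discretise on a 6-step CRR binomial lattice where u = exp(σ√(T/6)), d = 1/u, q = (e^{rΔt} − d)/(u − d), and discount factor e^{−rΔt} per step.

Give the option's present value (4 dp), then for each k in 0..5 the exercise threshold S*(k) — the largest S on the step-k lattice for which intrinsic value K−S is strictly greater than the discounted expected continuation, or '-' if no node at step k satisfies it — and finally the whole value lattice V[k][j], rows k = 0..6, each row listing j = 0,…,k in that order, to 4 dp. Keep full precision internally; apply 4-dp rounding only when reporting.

Δt=0.11517, u=1.18252, d=0.84565, q=0.47499, disc=e^(-rΔt)=0.99437
k=6 terminal: V=max(K-S,0) → 68.7691 59.7701 47.1864 29.5900 4.9842 0.0000 0.0000
k=5: j=0 S=26.7141 intr=64.6459 cont=64.1317 V=64.6459[EX]; j=1 S=37.3556 intr=54.0044 cont=53.4903 V=54.0044[EX]; j=2 S=52.2361 intr=39.1239 cont=38.6098 V=39.1239[EX]; j=3 S=73.0441 intr=18.3159 cont=17.8018 V=18.3159[EX]; j=4 S=102.1408 intr=0.0000 cont=2.6020 V=2.6020[hold]; j=5 S=142.8282 intr=0.0000 cont=0.0000 V=0.0000[hold]  S*(5)=73.0441
k=4: j=0 S=31.5899 intr=59.7701 cont=59.2560 V=59.7701[EX]; j=1 S=44.1736 intr=47.1864 cont=46.6723 V=47.1864[EX]; j=2 S=61.7700 intr=29.5900 cont=29.0759 V=29.5900[EX]; j=3 S=86.3758 intr=4.9842 cont=10.7910 V=10.7910[hold]; j=4 S=120.7832 intr=0.0000 cont=1.3584 V=1.3584[hold]  S*(4)=61.7700
k=3: j=0 S=37.3556 intr=54.0044 cont=53.4903 V=54.0044[EX]; j=1 S=52.2361 intr=39.1239 cont=38.6098 V=39.1239[EX]; j=2 S=73.0441 intr=18.3159 cont=20.5445 V=20.5445[hold]; j=3 S=102.1408 intr=0.0000 cont=6.2751 V=6.2751[hold]  S*(3)=52.2361
k=2: j=0 S=44.1736 intr=47.1864 cont=46.6723 V=47.1864[EX]; j=1 S=61.7700 intr=29.5900 cont=30.1285 V=30.1285[hold]; j=2 S=86.3758 intr=4.9842 cont=13.6893 V=13.6893[hold]  S*(2)=44.1736
k=1: j=0 S=52.2361 intr=39.1239 cont=38.8642 V=39.1239[EX]; j=1 S=73.0441 intr=18.3159 cont=22.1945 V=22.1945[hold]  S*(1)=52.2361
k=0: j=0 S=61.7700 intr=29.5900 cont=30.9078 V=30.9078[hold]  S*(0)=-

price = 30.9078
boundary = - 52.2361 44.1736 52.2361 61.7700 73.0441
tree:
30.9078
39.1239 22.1945
47.1864 30.1285 13.6893
54.0044 39.1239 20.5445 6.2751
59.7701 47.1864 29.5900 10.7910 1.3584
64.6459 54.0044 39.1239 18.3159 2.6020 0.0000
68.7691 59.7701 47.1864 29.5900 4.9842 0.0000 0.0000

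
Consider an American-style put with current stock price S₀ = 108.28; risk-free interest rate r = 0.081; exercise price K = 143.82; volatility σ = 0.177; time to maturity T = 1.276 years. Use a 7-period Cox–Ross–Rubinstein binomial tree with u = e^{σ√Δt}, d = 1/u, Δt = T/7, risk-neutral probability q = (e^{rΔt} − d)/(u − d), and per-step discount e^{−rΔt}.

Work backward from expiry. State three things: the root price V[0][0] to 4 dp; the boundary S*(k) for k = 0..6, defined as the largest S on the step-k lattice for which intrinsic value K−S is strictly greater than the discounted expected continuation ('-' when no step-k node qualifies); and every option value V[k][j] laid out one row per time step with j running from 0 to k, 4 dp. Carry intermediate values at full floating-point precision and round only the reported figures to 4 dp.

price = 35.5400
boundary = 108.2800 116.7798 125.9469 116.7798 125.9469 116.7798 125.9469
tree:
35.5400
43.4212 27.0402
50.7287 35.5400 17.8731
57.5044 43.4212 27.0402 10.0531
63.7869 50.7287 35.5400 17.8731 4.6353
69.6121 57.5044 43.4212 27.0402 9.2961 1.3715
75.0134 63.7869 50.7287 35.5400 17.8731 3.3095 0.0000
80.0215 69.6121 57.5044 43.4212 27.0402 7.9864 0.0000 0.0000

params: Δt=0.18229 u=1.07850 d=0.92721 q=0.57944 e^(-rΔt)=0.98534
t_7 payoffs: 80.0215 69.6121 57.5044 43.4212 27.0402 7.9864 0.0000 0.0000
t_6: node(6,0) S=68.8066 payoff=75.0134 vs cont=72.9054 → 75.0134 [stop]  node(6,1) S=80.0331 payoff=63.7869 vs cont=61.6790 → 63.7869 [stop]  node(6,2) S=93.0913 payoff=50.7287 vs cont=48.6208 → 50.7287 [stop]  node(6,3) S=108.2800 payoff=35.5400 vs cont=33.4321 → 35.5400 [stop]  node(6,4) S=125.9469 payoff=17.8731 vs cont=15.7652 → 17.8731 [stop]  node(6,5) S=146.4964 payoff=0.0000 vs cont=3.3095 → 3.3095 [wait]  node(6,6) S=170.3986 payoff=0.0000 vs cont=0.0000 → 0.0000 [wait]  ⇒ S*(6)=125.9469
t_5: node(5,0) S=74.2079 payoff=69.6121 vs cont=67.5042 → 69.6121 [stop]  node(5,1) S=86.3156 payoff=57.5044 vs cont=55.3965 → 57.5044 [stop]  node(5,2) S=100.3988 payoff=43.4212 vs cont=41.3133 → 43.4212 [stop]  node(5,3) S=116.7798 payoff=27.0402 vs cont=24.9322 → 27.0402 [stop]  node(5,4) S=135.8336 payoff=7.9864 vs cont=9.2961 → 9.2961 [wait]  node(5,5) S=157.9961 payoff=0.0000 vs cont=1.3715 → 1.3715 [wait]  ⇒ S*(5)=116.7798
t_4: node(4,0) S=80.0331 payoff=63.7869 vs cont=61.6790 → 63.7869 [stop]  node(4,1) S=93.0913 payoff=50.7287 vs cont=48.6208 → 50.7287 [stop]  node(4,2) S=108.2800 payoff=35.5400 vs cont=33.4321 → 35.5400 [stop]  node(4,3) S=125.9469 payoff=17.8731 vs cont=16.5129 → 17.8731 [stop]  node(4,4) S=146.4964 payoff=0.0000 vs cont=4.6353 → 4.6353 [wait]  ⇒ S*(4)=125.9469
t_3: node(3,0) S=86.3156 payoff=57.5044 vs cont=55.3965 → 57.5044 [stop]  node(3,1) S=100.3988 payoff=43.4212 vs cont=41.3133 → 43.4212 [stop]  node(3,2) S=116.7798 payoff=27.0402 vs cont=24.9322 → 27.0402 [stop]  node(3,3) S=135.8336 payoff=7.9864 vs cont=10.0531 → 10.0531 [wait]  ⇒ S*(3)=116.7798
t_2: node(2,0) S=93.0913 payoff=50.7287 vs cont=48.6208 → 50.7287 [stop]  node(2,1) S=108.2800 payoff=35.5400 vs cont=33.4321 → 35.5400 [stop]  node(2,2) S=125.9469 payoff=17.8731 vs cont=16.9451 → 17.8731 [stop]  ⇒ S*(2)=125.9469
t_1: node(1,0) S=100.3988 payoff=43.4212 vs cont=41.3133 → 43.4212 [stop]  node(1,1) S=116.7798 payoff=27.0402 vs cont=24.9322 → 27.0402 [stop]  ⇒ S*(1)=116.7798
t_0: node(0,0) S=108.2800 payoff=35.5400 vs cont=33.4321 → 35.5400 [stop]  ⇒ S*(0)=108.2800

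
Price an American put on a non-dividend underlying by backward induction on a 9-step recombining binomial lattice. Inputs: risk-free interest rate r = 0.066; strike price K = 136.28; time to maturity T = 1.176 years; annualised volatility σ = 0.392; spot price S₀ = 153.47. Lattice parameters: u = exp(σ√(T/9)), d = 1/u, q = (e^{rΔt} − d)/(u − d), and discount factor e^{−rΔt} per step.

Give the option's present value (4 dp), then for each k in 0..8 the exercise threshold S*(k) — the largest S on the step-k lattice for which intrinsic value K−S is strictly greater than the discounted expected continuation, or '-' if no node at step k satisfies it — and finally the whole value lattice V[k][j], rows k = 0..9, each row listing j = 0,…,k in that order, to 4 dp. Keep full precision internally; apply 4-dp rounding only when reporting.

price = 12.9400
boundary = - - - - 87.0695 75.5661 87.0695 100.3242 115.5965
tree:
12.9400
18.9174 7.0707
26.8985 11.1090 3.0759
37.0452 17.0212 5.2740 0.8881
49.2105 25.2869 8.8896 1.6791 0.0970
60.7139 36.1448 14.6561 3.1643 0.1938 0.0000
70.6976 49.2105 23.4526 5.9418 0.3871 0.0000 0.0000
79.3622 60.7139 35.9558 11.1118 0.7733 0.0000 0.0000 0.0000
86.8821 70.6976 49.2105 20.6835 1.5448 0.0000 0.0000 0.0000 0.0000
93.4084 79.3622 60.7139 35.9558 3.0862 0.0000 0.0000 0.0000 0.0000 0.0000

Δt=0.13067  u=1.15223  d=0.86788  q=0.49509  discount=0.99141
step 9 (expiry): payoffs max(K−S,0) = 93.4084 79.3622 60.7139 35.9558 3.0862 0.0000 0.0000 0.0000 0.0000 0.0000
step 8: (k=8,j=0): S=49.3979, (K−S)⁺=86.8821, hold=85.7118 ⇒ V=86.8821 exercise | (k=8,j=1): S=65.5824, (K−S)⁺=70.6976, hold=69.5273 ⇒ V=70.6976 exercise | (k=8,j=2): S=87.0695, (K−S)⁺=49.2105, hold=48.0403 ⇒ V=49.2105 exercise | (k=8,j=3): S=115.5965, (K−S)⁺=20.6835, hold=19.5132 ⇒ V=20.6835 exercise | (k=8,j=4): S=153.4700, (K−S)⁺=0.0000, hold=1.5448 ⇒ V=1.5448 continue | (k=8,j=5): S=203.7521, (K−S)⁺=0.0000, hold=0.0000 ⇒ V=0.0000 continue | (k=8,j=6): S=270.5084, (K−S)⁺=0.0000, hold=0.0000 ⇒ V=0.0000 continue | (k=8,j=7): S=359.1365, (K−S)⁺=0.0000, hold=0.0000 ⇒ V=0.0000 continue | (k=8,j=8): S=476.8021, (K−S)⁺=0.0000, hold=0.0000 ⇒ V=0.0000 continue  boundary S*=115.5965
step 7: (k=7,j=0): S=56.9178, (K−S)⁺=79.3622, hold=78.1920 ⇒ V=79.3622 exercise | (k=7,j=1): S=75.5661, (K−S)⁺=60.7139, hold=59.5437 ⇒ V=60.7139 exercise | (k=7,j=2): S=100.3242, (K−S)⁺=35.9558, hold=34.7856 ⇒ V=35.9558 exercise | (k=7,j=3): S=133.1938, (K−S)⁺=3.0862, hold=11.1118 ⇒ V=11.1118 continue | (k=7,j=4): S=176.8328, (K−S)⁺=0.0000, hold=0.7733 ⇒ V=0.7733 continue | (k=7,j=5): S=234.7694, (K−S)⁺=0.0000, hold=0.0000 ⇒ V=0.0000 continue | (k=7,j=6): S=311.6881, (K−S)⁺=0.0000, hold=0.0000 ⇒ V=0.0000 continue | (k=7,j=7): S=413.8079, (K−S)⁺=0.0000, hold=0.0000 ⇒ V=0.0000 continue  boundary S*=100.3242
step 6: (k=6,j=0): S=65.5824, (K−S)⁺=70.6976, hold=69.5273 ⇒ V=70.6976 exercise | (k=6,j=1): S=87.0695, (K−S)⁺=49.2105, hold=48.0403 ⇒ V=49.2105 exercise | (k=6,j=2): S=115.5965, (K−S)⁺=20.6835, hold=23.4526 ⇒ V=23.4526 continue | (k=6,j=3): S=153.4700, (K−S)⁺=0.0000, hold=5.9418 ⇒ V=5.9418 continue | (k=6,j=4): S=203.7521, (K−S)⁺=0.0000, hold=0.3871 ⇒ V=0.3871 continue | (k=6,j=5): S=270.5084, (K−S)⁺=0.0000, hold=0.0000 ⇒ V=0.0000 continue | (k=6,j=6): S=359.1365, (K−S)⁺=0.0000, hold=0.0000 ⇒ V=0.0000 continue  boundary S*=87.0695
step 5: (k=5,j=0): S=75.5661, (K−S)⁺=60.7139, hold=59.5437 ⇒ V=60.7139 exercise | (k=5,j=1): S=100.3242, (K−S)⁺=35.9558, hold=36.1448 ⇒ V=36.1448 continue | (k=5,j=2): S=133.1938, (K−S)⁺=3.0862, hold=14.6561 ⇒ V=14.6561 continue | (k=5,j=3): S=176.8328, (K−S)⁺=0.0000, hold=3.1643 ⇒ V=3.1643 continue | (k=5,j=4): S=234.7694, (K−S)⁺=0.0000, hold=0.1938 ⇒ V=0.1938 continue | (k=5,j=5): S=311.6881, (K−S)⁺=0.0000, hold=0.0000 ⇒ V=0.0000 continue  boundary S*=75.5661
step 4: (k=4,j=0): S=87.0695, (K−S)⁺=49.2105, hold=48.1330 ⇒ V=49.2105 exercise | (k=4,j=1): S=115.5965, (K−S)⁺=20.6835, hold=25.2869 ⇒ V=25.2869 continue | (k=4,j=2): S=153.4700, (K−S)⁺=0.0000, hold=8.8896 ⇒ V=8.8896 continue | (k=4,j=3): S=203.7521, (K−S)⁺=0.0000, hold=1.6791 ⇒ V=1.6791 continue | (k=4,j=4): S=270.5084, (K−S)⁺=0.0000, hold=0.0970 ⇒ V=0.0970 continue  boundary S*=87.0695
step 3: (k=3,j=0): S=100.3242, (K−S)⁺=35.9558, hold=37.0452 ⇒ V=37.0452 continue | (k=3,j=1): S=133.1938, (K−S)⁺=3.0862, hold=17.0212 ⇒ V=17.0212 continue | (k=3,j=2): S=176.8328, (K−S)⁺=0.0000, hold=5.2740 ⇒ V=5.2740 continue | (k=3,j=3): S=234.7694, (K−S)⁺=0.0000, hold=0.8881 ⇒ V=0.8881 continue  boundary S*=-
step 2: (k=2,j=0): S=115.5965, (K−S)⁺=20.6835, hold=26.8985 ⇒ V=26.8985 continue | (k=2,j=1): S=153.4700, (K−S)⁺=0.0000, hold=11.1090 ⇒ V=11.1090 continue | (k=2,j=2): S=203.7521, (K−S)⁺=0.0000, hold=3.0759 ⇒ V=3.0759 continue  boundary S*=-
step 1: (k=1,j=0): S=133.1938, (K−S)⁺=3.0862, hold=18.9174 ⇒ V=18.9174 continue | (k=1,j=1): S=176.8328, (K−S)⁺=0.0000, hold=7.0707 ⇒ V=7.0707 continue  boundary S*=-
step 0: (k=0,j=0): S=153.4700, (K−S)⁺=0.0000, hold=12.9400 ⇒ V=12.9400 continue  boundary S*=-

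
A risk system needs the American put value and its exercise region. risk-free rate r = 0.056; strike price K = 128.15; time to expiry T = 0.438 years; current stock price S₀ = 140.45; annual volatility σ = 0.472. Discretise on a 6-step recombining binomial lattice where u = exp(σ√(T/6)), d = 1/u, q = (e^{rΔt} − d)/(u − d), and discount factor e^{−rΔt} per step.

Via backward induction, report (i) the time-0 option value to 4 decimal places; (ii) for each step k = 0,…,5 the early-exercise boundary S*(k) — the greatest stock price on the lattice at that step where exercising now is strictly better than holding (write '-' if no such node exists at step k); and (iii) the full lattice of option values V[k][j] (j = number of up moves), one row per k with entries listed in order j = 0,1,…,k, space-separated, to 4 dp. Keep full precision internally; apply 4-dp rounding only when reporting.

price = 10.5260
boundary = - - - - 84.3304 95.8006
tree:
10.5260
15.9391 4.8482
23.3539 8.1745 1.3455
32.8320 13.4541 2.6191 0.0000
43.8196 21.4040 5.0984 0.0000 0.0000
53.9166 32.3494 9.9245 0.0000 0.0000 0.0000
62.8046 43.8196 19.3189 0.0000 0.0000 0.0000 0.0000

params: Δt=0.07300 u=1.13602 d=0.88027 q=0.48418 e^(-rΔt)=0.99592
t_6 payoffs: 62.8046 43.8196 19.3189 0.0000 0.0000 0.0000 0.0000
t_5: node(5,0) S=74.2334 payoff=53.9166 vs cont=53.3938 → 53.9166 [stop]  node(5,1) S=95.8006 payoff=32.3494 vs cont=31.8265 → 32.3494 [stop]  node(5,2) S=123.6338 payoff=4.5162 vs cont=9.9245 → 9.9245 [wait]  node(5,3) S=159.5534 payoff=0.0000 vs cont=0.0000 → 0.0000 [wait]  node(5,4) S=205.9089 payoff=0.0000 vs cont=0.0000 → 0.0000 [wait]  node(5,5) S=265.7320 payoff=0.0000 vs cont=0.0000 → 0.0000 [wait]  ⇒ S*(5)=95.8006
t_4: node(4,0) S=84.3304 payoff=43.8196 vs cont=43.2968 → 43.8196 [stop]  node(4,1) S=108.8311 payoff=19.3189 vs cont=21.4040 → 21.4040 [wait]  node(4,2) S=140.4500 payoff=0.0000 vs cont=5.0984 → 5.0984 [wait]  node(4,3) S=181.2553 payoff=0.0000 vs cont=0.0000 → 0.0000 [wait]  node(4,4) S=233.9158 payoff=0.0000 vs cont=0.0000 → 0.0000 [wait]  ⇒ S*(4)=84.3304
t_3: node(3,0) S=95.8006 payoff=32.3494 vs cont=32.8320 → 32.8320 [wait]  node(3,1) S=123.6338 payoff=4.5162 vs cont=13.4541 → 13.4541 [wait]  node(3,2) S=159.5534 payoff=0.0000 vs cont=2.6191 → 2.6191 [wait]  node(3,3) S=205.9089 payoff=0.0000 vs cont=0.0000 → 0.0000 [wait]  ⇒ S*(3)=-
t_2: node(2,0) S=108.8311 payoff=19.3189 vs cont=23.3539 → 23.3539 [wait]  node(2,1) S=140.4500 payoff=0.0000 vs cont=8.1745 → 8.1745 [wait]  node(2,2) S=181.2553 payoff=0.0000 vs cont=1.3455 → 1.3455 [wait]  ⇒ S*(2)=-
t_1: node(1,0) S=123.6338 payoff=4.5162 vs cont=15.9391 → 15.9391 [wait]  node(1,1) S=159.5534 payoff=0.0000 vs cont=4.8482 → 4.8482 [wait]  ⇒ S*(1)=-
t_0: node(0,0) S=140.4500 payoff=0.0000 vs cont=10.5260 → 10.5260 [wait]  ⇒ S*(0)=-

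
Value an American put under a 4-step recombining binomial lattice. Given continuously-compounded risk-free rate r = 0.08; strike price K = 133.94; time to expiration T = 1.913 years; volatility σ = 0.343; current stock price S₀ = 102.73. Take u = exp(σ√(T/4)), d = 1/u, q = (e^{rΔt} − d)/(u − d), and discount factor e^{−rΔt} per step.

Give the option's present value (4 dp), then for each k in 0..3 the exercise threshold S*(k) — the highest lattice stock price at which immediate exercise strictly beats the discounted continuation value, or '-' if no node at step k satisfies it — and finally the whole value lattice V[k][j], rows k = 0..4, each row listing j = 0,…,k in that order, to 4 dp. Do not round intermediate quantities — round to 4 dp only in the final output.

params: Δt=0.47825 u=1.26770 d=0.78883 q=0.52242 e^(-rΔt)=0.96246
t_4 payoffs: 94.1630 70.0159 31.2100 0.0000 0.0000
t_3: node(3,0) S=50.4253 payoff=83.5147 vs cont=78.4870 → 83.5147 [stop]  node(3,1) S=81.0366 payoff=52.9034 vs cont=47.8757 → 52.9034 [stop]  node(3,2) S=130.2308 payoff=3.7092 vs cont=14.3458 → 14.3458 [wait]  node(3,3) S=209.2889 payoff=0.0000 vs cont=0.0000 → 0.0000 [wait]  ⇒ S*(3)=81.0366
t_2: node(2,0) S=63.9241 payoff=70.0159 vs cont=64.9881 → 70.0159 [stop]  node(2,1) S=102.7300 payoff=31.2100 vs cont=31.5304 → 31.5304 [wait]  node(2,2) S=165.0935 payoff=0.0000 vs cont=6.5941 → 6.5941 [wait]  ⇒ S*(2)=63.9241
t_1: node(1,0) S=81.0366 payoff=52.9034 vs cont=48.0368 → 52.9034 [stop]  node(1,1) S=130.2308 payoff=3.7092 vs cont=17.8086 → 17.8086 [wait]  ⇒ S*(1)=81.0366
t_0: node(0,0) S=102.7300 payoff=31.2100 vs cont=33.2715 → 33.2715 [wait]  ⇒ S*(0)=-

price = 33.2715
boundary = - 81.0366 63.9241 81.0366
tree:
33.2715
52.9034 17.8086
70.0159 31.5304 6.5941
83.5147 52.9034 14.3458 0.0000
94.1630 70.0159 31.2100 0.0000 0.0000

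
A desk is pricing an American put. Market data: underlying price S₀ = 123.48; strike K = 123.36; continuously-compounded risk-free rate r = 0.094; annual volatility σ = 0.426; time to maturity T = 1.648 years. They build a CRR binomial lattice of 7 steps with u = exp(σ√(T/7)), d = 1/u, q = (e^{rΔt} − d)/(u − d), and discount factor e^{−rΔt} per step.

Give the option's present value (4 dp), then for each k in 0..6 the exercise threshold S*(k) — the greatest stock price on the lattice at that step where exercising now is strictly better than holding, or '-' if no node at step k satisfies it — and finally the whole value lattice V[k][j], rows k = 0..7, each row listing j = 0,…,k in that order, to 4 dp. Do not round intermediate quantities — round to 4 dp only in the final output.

price = 19.5738
boundary = - - 81.6695 66.4189 81.6695 66.4189 81.6695
tree:
19.5738
29.0428 11.0619
41.6905 17.8026 4.8745
56.9411 27.7758 8.7120 1.2887
69.3439 41.6905 15.2236 2.6470 0.0000
79.4307 56.9411 25.7832 5.4369 0.0000 0.0000
87.6339 69.3439 41.6905 11.1675 0.0000 0.0000 0.0000
94.3052 79.4307 56.9411 22.9381 0.0000 0.0000 0.0000 0.0000

Δt=0.23543  u=1.22961  d=0.81326  q=0.50225  discount=0.97811
step 7 (expiry): payoffs max(K−S,0) = 94.3052 79.4307 56.9411 22.9381 0.0000 0.0000 0.0000 0.0000
step 6: (k=6,j=0): S=35.7261, (K−S)⁺=87.6339, hold=84.9338 ⇒ V=87.6339 exercise | (k=6,j=1): S=54.0161, (K−S)⁺=69.3439, hold=66.6439 ⇒ V=69.3439 exercise | (k=6,j=2): S=81.6695, (K−S)⁺=41.6905, hold=38.9905 ⇒ V=41.6905 exercise | (k=6,j=3): S=123.4800, (K−S)⁺=0.0000, hold=11.1675 ⇒ V=11.1675 continue | (k=6,j=4): S=186.6953, (K−S)⁺=0.0000, hold=0.0000 ⇒ V=0.0000 continue | (k=6,j=5): S=282.2736, (K−S)⁺=0.0000, hold=0.0000 ⇒ V=0.0000 continue | (k=6,j=6): S=426.7829, (K−S)⁺=0.0000, hold=0.0000 ⇒ V=0.0000 continue  boundary S*=81.6695
step 5: (k=5,j=0): S=43.9293, (K−S)⁺=79.4307, hold=76.7307 ⇒ V=79.4307 exercise | (k=5,j=1): S=66.4189, (K−S)⁺=56.9411, hold=54.2411 ⇒ V=56.9411 exercise | (k=5,j=2): S=100.4219, (K−S)⁺=22.9381, hold=25.7832 ⇒ V=25.7832 continue | (k=5,j=3): S=151.8326, (K−S)⁺=0.0000, hold=5.4369 ⇒ V=5.4369 continue | (k=5,j=4): S=229.5630, (K−S)⁺=0.0000, hold=0.0000 ⇒ V=0.0000 continue | (k=5,j=5): S=347.0872, (K−S)⁺=0.0000, hold=0.0000 ⇒ V=0.0000 continue  boundary S*=66.4189
step 4: (k=4,j=0): S=54.0161, (K−S)⁺=69.3439, hold=66.6439 ⇒ V=69.3439 exercise | (k=4,j=1): S=81.6695, (K−S)⁺=41.6905, hold=40.3882 ⇒ V=41.6905 exercise | (k=4,j=2): S=123.4800, (K−S)⁺=0.0000, hold=15.2236 ⇒ V=15.2236 continue | (k=4,j=3): S=186.6953, (K−S)⁺=0.0000, hold=2.6470 ⇒ V=2.6470 continue | (k=4,j=4): S=282.2736, (K−S)⁺=0.0000, hold=0.0000 ⇒ V=0.0000 continue  boundary S*=81.6695
step 3: (k=3,j=0): S=66.4189, (K−S)⁺=56.9411, hold=54.2411 ⇒ V=56.9411 exercise | (k=3,j=1): S=100.4219, (K−S)⁺=22.9381, hold=27.7758 ⇒ V=27.7758 continue | (k=3,j=2): S=151.8326, (K−S)⁺=0.0000, hold=8.7120 ⇒ V=8.7120 continue | (k=3,j=3): S=229.5630, (K−S)⁺=0.0000, hold=1.2887 ⇒ V=1.2887 continue  boundary S*=66.4189
step 2: (k=2,j=0): S=81.6695, (K−S)⁺=41.6905, hold=41.3671 ⇒ V=41.6905 exercise | (k=2,j=1): S=123.4800, (K−S)⁺=0.0000, hold=17.8026 ⇒ V=17.8026 continue | (k=2,j=2): S=186.6953, (K−S)⁺=0.0000, hold=4.8745 ⇒ V=4.8745 continue  boundary S*=81.6695
step 1: (k=1,j=0): S=100.4219, (K−S)⁺=22.9381, hold=29.0428 ⇒ V=29.0428 continue | (k=1,j=1): S=151.8326, (K−S)⁺=0.0000, hold=11.0619 ⇒ V=11.0619 continue  boundary S*=-
step 0: (k=0,j=0): S=123.4800, (K−S)⁺=0.0000, hold=19.5738 ⇒ V=19.5738 continue  boundary S*=-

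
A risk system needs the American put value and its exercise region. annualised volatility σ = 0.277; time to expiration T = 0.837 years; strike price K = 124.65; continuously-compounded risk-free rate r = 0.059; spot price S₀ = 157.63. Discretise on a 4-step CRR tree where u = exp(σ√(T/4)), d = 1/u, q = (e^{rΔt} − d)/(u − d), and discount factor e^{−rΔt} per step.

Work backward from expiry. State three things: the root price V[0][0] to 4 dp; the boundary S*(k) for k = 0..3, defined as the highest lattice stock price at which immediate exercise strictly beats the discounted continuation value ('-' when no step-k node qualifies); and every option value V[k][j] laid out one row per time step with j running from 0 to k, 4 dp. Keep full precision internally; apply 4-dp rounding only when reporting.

Δt=0.20925, u=1.13509, d=0.88099, q=0.51725, disc=e^(-rΔt)=0.98773
k=4 terminal: V=max(K-S,0) → 29.6945 2.3069 0.0000 0.0000 0.0000
k=3: j=0 S=107.7829 intr=16.8671 cont=15.3377 V=16.8671[EX]; j=1 S=138.8703 intr=0.0000 cont=1.1000 V=1.1000[hold]; j=2 S=178.9240 intr=0.0000 cont=0.0000 V=0.0000[hold]; j=3 S=230.5302 intr=0.0000 cont=0.0000 V=0.0000[hold]  S*(3)=107.7829
k=2: j=0 S=122.3431 intr=2.3069 cont=8.6046 V=8.6046[hold]; j=1 S=157.6300 intr=0.0000 cont=0.5245 V=0.5245[hold]; j=2 S=203.0945 intr=0.0000 cont=0.0000 V=0.0000[hold]  S*(2)=-
k=1: j=0 S=138.8703 intr=0.0000 cont=4.3709 V=4.3709[hold]; j=1 S=178.9240 intr=0.0000 cont=0.2501 V=0.2501[hold]  S*(1)=-
k=0: j=0 S=157.6300 intr=0.0000 cont=2.2119 V=2.2119[hold]  S*(0)=-

price = 2.2119
boundary = - - - 107.7829
tree:
2.2119
4.3709 0.2501
8.6046 0.5245 0.0000
16.8671 1.1000 0.0000 0.0000
29.6945 2.3069 0.0000 0.0000 0.0000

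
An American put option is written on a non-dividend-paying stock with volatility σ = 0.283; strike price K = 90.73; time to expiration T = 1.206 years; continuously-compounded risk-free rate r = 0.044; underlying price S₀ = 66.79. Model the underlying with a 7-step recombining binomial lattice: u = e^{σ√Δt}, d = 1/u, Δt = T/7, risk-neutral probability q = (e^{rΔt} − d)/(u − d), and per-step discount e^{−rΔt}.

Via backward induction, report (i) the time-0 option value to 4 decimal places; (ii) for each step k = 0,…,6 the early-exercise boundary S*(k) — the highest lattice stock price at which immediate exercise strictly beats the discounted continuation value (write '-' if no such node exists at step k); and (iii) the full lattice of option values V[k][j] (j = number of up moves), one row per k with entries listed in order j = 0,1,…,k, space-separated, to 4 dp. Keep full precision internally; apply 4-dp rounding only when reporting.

Δt=0.17229, u=1.12464, d=0.88917, q=0.50298, disc=e^(-rΔt)=0.99245
k=7 terminal: V=max(K-S,0) → 61.3800 53.6074 43.7766 31.3423 15.6151 0.0000 0.0000 0.0000
k=6: j=0 S=33.0083 intr=57.7217 cont=57.0365 V=57.7217[EX]; j=1 S=41.7496 intr=48.9804 cont=48.2952 V=48.9804[EX]; j=2 S=52.8058 intr=37.9242 cont=37.2390 V=37.9242[EX]; j=3 S=66.7900 intr=23.9400 cont=23.2548 V=23.9400[EX]; j=4 S=84.4775 intr=6.2525 cont=7.7024 V=7.7024[hold]; j=5 S=106.8490 intr=0.0000 cont=0.0000 V=0.0000[hold]; j=6 S=135.1449 intr=0.0000 cont=0.0000 V=0.0000[hold]  S*(6)=66.7900
k=5: j=0 S=37.1226 intr=53.6074 cont=52.9223 V=53.6074[EX]; j=1 S=46.9534 intr=43.7766 cont=43.0914 V=43.7766[EX]; j=2 S=59.3877 intr=31.3423 cont=30.6571 V=31.3423[EX]; j=3 S=75.1149 intr=15.6151 cont=15.6536 V=15.6536[hold]; j=4 S=95.0070 intr=0.0000 cont=3.7993 V=3.7993[hold]; j=5 S=120.1669 intr=0.0000 cont=0.0000 V=0.0000[hold]  S*(5)=59.3877
k=4: j=0 S=41.7496 intr=48.9804 cont=48.2952 V=48.9804[EX]; j=1 S=52.8058 intr=37.9242 cont=37.2390 V=37.9242[EX]; j=2 S=66.7900 intr=23.9400 cont=23.2741 V=23.9400[EX]; j=3 S=84.4775 intr=6.2525 cont=9.6179 V=9.6179[hold]; j=4 S=106.8490 intr=0.0000 cont=1.8741 V=1.8741[hold]  S*(4)=66.7900
k=3: j=0 S=46.9534 intr=43.7766 cont=43.0914 V=43.7766[EX]; j=1 S=59.3877 intr=31.3423 cont=30.6571 V=31.3423[EX]; j=2 S=75.1149 intr=15.6151 cont=16.6099 V=16.6099[hold]; j=3 S=95.0070 intr=0.0000 cont=5.6797 V=5.6797[hold]  S*(3)=59.3877
k=2: j=0 S=52.8058 intr=37.9242 cont=37.2390 V=37.9242[EX]; j=1 S=66.7900 intr=23.9400 cont=23.7514 V=23.9400[EX]; j=2 S=84.4775 intr=6.2525 cont=11.0282 V=11.0282[hold]  S*(2)=66.7900
k=1: j=0 S=59.3877 intr=31.3423 cont=30.6571 V=31.3423[EX]; j=1 S=75.1149 intr=15.6151 cont=17.3139 V=17.3139[hold]  S*(1)=59.3877
k=0: j=0 S=66.7900 intr=23.9400 cont=24.1028 V=24.1028[hold]  S*(0)=-

price = 24.1028
boundary = - 59.3877 66.7900 59.3877 66.7900 59.3877 66.7900
tree:
24.1028
31.3423 17.3139
37.9242 23.9400 11.0282
43.7766 31.3423 16.6099 5.6797
48.9804 37.9242 23.9400 9.6179 1.8741
53.6074 43.7766 31.3423 15.6536 3.7993 0.0000
57.7217 48.9804 37.9242 23.9400 7.7024 0.0000 0.0000
61.3800 53.6074 43.7766 31.3423 15.6151 0.0000 0.0000 0.0000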